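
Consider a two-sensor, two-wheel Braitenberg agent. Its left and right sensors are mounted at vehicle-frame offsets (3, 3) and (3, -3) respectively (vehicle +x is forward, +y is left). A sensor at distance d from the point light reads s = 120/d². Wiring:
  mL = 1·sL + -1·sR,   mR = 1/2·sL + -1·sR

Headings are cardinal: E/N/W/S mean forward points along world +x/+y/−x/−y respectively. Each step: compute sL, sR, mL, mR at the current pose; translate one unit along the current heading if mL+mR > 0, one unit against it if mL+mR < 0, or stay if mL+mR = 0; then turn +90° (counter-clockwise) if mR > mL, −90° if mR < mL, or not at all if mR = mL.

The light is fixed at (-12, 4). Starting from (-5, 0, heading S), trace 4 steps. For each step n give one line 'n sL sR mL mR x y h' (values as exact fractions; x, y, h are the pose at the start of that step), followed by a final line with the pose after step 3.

n=0: pose=(-5,0,S); sL=120/149, sR=24/13; mL=-2016/1937, mR=-2796/1937; mL+mR=-4812/1937 → advance -1; mR−mL=-60/149 → turn -1·90°
n=1: pose=(-5,1,W); sL=30/13, sR=15/2; mL=-135/26, mR=-165/26; mL+mR=-150/13 → advance -1; mR−mL=-15/13 → turn -1·90°
n=2: pose=(-4,1,N); sL=24/5, sR=120/121; mL=2304/605, mR=852/605; mL+mR=3156/605 → advance +1; mR−mL=-12/5 → turn -1·90°
n=3: pose=(-4,2,E); sL=60/61, sR=60/73; mL=720/4453, mR=-1470/4453; mL+mR=-750/4453 → advance -1; mR−mL=-30/61 → turn -1·90°

0 120/149 24/13 -2016/1937 -2796/1937 -5 0 S
1 30/13 15/2 -135/26 -165/26 -5 1 W
2 24/5 120/121 2304/605 852/605 -4 1 N
3 60/61 60/73 720/4453 -1470/4453 -4 2 E
final -5 2 S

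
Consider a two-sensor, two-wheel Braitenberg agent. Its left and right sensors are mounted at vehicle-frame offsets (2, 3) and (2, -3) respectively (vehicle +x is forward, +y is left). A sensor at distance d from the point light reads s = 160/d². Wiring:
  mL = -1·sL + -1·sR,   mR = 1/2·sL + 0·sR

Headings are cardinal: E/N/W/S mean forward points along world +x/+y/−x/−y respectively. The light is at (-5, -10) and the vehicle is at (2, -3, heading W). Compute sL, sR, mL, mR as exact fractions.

160/41 32/25 -5312/1025 80/41

left sensor world pos  = (0, -6); dL² = 41
right sensor world pos = (0, 0); dR² = 125
sL = 160/41 = 160/41
sR = 160/125 = 32/25
mL = -1·sL + -1·sR = -5312/1025
mR = 1/2·sL + 0·sR = 80/41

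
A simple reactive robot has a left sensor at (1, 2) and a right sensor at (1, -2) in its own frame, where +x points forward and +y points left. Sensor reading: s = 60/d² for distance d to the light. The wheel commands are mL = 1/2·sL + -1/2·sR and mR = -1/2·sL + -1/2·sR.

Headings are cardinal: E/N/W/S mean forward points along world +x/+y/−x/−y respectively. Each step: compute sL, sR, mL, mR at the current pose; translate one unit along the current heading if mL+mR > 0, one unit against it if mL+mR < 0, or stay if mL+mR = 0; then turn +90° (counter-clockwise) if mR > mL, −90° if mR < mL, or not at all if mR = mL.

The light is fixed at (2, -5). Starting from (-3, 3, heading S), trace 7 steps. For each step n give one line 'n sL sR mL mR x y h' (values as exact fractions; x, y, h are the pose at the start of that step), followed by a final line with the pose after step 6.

n=0: pose=(-3,3,S); sL=30/29, sR=30/49; mL=300/1421, mR=-1170/1421; mL+mR=-30/49 → advance -1; mR−mL=-30/29 → turn -1·90°
n=1: pose=(-3,4,W); sL=12/17, sR=60/157; mL=432/2669, mR=-1452/2669; mL+mR=-60/157 → advance -1; mR−mL=-12/17 → turn -1·90°
n=2: pose=(-2,4,N); sL=15/34, sR=15/26; mL=-15/221, mR=-225/442; mL+mR=-15/26 → advance -1; mR−mL=-15/34 → turn -1·90°
n=3: pose=(-2,3,E); sL=60/109, sR=4/3; mL=-128/327, mR=-308/327; mL+mR=-4/3 → advance -1; mR−mL=-60/109 → turn -1·90°
n=4: pose=(-3,3,S); sL=30/29, sR=30/49; mL=300/1421, mR=-1170/1421; mL+mR=-30/49 → advance -1; mR−mL=-30/29 → turn -1·90°
n=5: pose=(-3,4,W); sL=12/17, sR=60/157; mL=432/2669, mR=-1452/2669; mL+mR=-60/157 → advance -1; mR−mL=-12/17 → turn -1·90°
n=6: pose=(-2,4,N); sL=15/34, sR=15/26; mL=-15/221, mR=-225/442; mL+mR=-15/26 → advance -1; mR−mL=-15/34 → turn -1·90°

0 30/29 30/49 300/1421 -1170/1421 -3 3 S
1 12/17 60/157 432/2669 -1452/2669 -3 4 W
2 15/34 15/26 -15/221 -225/442 -2 4 N
3 60/109 4/3 -128/327 -308/327 -2 3 E
4 30/29 30/49 300/1421 -1170/1421 -3 3 S
5 12/17 60/157 432/2669 -1452/2669 -3 4 W
6 15/34 15/26 -15/221 -225/442 -2 4 N
final -2 3 E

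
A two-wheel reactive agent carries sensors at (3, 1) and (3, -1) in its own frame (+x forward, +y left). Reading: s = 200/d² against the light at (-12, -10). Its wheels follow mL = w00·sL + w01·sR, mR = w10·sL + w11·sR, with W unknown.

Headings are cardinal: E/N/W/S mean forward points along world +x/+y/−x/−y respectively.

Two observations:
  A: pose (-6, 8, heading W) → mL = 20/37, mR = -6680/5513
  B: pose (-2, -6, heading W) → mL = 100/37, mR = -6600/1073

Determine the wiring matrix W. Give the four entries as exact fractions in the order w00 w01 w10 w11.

obs A: pose=(-6,8,W) → sL=100/149, sR=20/37, mL=20/37, mR=-6680/5513
obs B: pose=(-2,-6,W) → sL=100/29, sR=100/37, mL=100/37, mR=-6600/1073
sensor matrix S = [[100/149, 20/37], [100/29, 100/37]]; det S = -8000/159877
solve [mL_A; mL_B] = S·[w00; w01] and [mR_A; mR_B] = S·[w10; w11]:
  w00 = 0, w01 = 1, w10 = -1, w11 = -1

0 1 -1 -1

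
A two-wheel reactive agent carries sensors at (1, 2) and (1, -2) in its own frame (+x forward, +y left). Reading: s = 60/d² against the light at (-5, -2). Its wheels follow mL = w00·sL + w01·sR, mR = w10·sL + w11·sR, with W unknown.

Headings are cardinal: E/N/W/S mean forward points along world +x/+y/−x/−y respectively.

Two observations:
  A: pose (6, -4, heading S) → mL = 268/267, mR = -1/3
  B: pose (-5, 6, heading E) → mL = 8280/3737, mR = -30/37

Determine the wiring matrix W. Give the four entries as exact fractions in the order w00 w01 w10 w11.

1 1 0 -1/2

obs A: pose=(6,-4,S) → sL=30/89, sR=2/3, mL=268/267, mR=-1/3
obs B: pose=(-5,6,E) → sL=60/101, sR=60/37, mL=8280/3737, mR=-30/37
sensor matrix S = [[30/89, 2/3], [60/101, 60/37]]; det S = 50080/332593
solve [mL_A; mL_B] = S·[w00; w01] and [mR_A; mR_B] = S·[w10; w11]:
  w00 = 1, w01 = 1, w10 = 0, w11 = -1/2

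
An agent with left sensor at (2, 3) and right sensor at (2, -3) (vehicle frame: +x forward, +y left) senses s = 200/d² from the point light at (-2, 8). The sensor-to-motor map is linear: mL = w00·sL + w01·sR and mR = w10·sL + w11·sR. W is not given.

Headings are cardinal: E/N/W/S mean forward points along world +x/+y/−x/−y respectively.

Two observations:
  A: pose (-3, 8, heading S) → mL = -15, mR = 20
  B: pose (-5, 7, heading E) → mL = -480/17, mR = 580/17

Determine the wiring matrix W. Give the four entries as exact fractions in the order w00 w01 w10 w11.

obs A: pose=(-3,8,S) → sL=25, sR=10, mL=-15, mR=20
obs B: pose=(-5,7,E) → sL=40, sR=200/17, mL=-480/17, mR=580/17
sensor matrix S = [[25, 10], [40, 200/17]]; det S = -1800/17
solve [mL_A; mL_B] = S·[w00; w01] and [mR_A; mR_B] = S·[w10; w11]:
  w00 = -1, w01 = 1, w10 = 1, w11 = -1/2

-1 1 1 -1/2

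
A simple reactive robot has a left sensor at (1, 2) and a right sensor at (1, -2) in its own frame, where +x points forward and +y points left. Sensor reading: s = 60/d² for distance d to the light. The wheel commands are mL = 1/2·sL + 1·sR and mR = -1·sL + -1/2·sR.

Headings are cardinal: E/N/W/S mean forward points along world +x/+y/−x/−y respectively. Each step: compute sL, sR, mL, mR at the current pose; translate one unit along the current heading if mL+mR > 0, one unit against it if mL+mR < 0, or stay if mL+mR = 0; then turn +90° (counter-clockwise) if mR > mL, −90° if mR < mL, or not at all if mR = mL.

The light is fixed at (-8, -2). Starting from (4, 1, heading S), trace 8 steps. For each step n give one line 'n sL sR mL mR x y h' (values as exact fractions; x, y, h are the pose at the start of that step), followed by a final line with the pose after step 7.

n=0: pose=(4,1,S); sL=3/10, sR=15/26; mL=189/260, mR=-153/260; mL+mR=9/65 → advance +1; mR−mL=-171/130 → turn -1·90°
n=1: pose=(4,0,W); sL=60/121, sR=60/137; mL=11370/16577, mR=-11850/16577; mL+mR=-480/16577 → advance -1; mR−mL=-23220/16577 → turn -1·90°
n=2: pose=(5,0,N); sL=6/13, sR=10/39; mL=19/39, mR=-23/39; mL+mR=-4/39 → advance -1; mR−mL=-14/13 → turn -1·90°
n=3: pose=(5,-1,E); sL=12/41, sR=60/197; mL=3642/8077, mR=-3594/8077; mL+mR=48/8077 → advance +1; mR−mL=-7236/8077 → turn -1·90°
n=4: pose=(6,-1,S); sL=15/64, sR=5/12; mL=205/384, mR=-85/192; mL+mR=35/384 → advance +1; mR−mL=-125/128 → turn -1·90°
n=5: pose=(6,-2,W); sL=60/173, sR=60/173; mL=90/173, mR=-90/173; mL+mR=0 → advance +0; mR−mL=-180/173 → turn -1·90°
n=6: pose=(6,-2,N); sL=12/29, sR=60/257; mL=3282/7453, mR=-3954/7453; mL+mR=-672/7453 → advance -1; mR−mL=-7236/7453 → turn -1·90°
n=7: pose=(6,-3,E); sL=30/113, sR=10/39; mL=1715/4407, mR=-1735/4407; mL+mR=-20/4407 → advance -1; mR−mL=-1150/1469 → turn -1·90°

0 3/10 15/26 189/260 -153/260 4 1 S
1 60/121 60/137 11370/16577 -11850/16577 4 0 W
2 6/13 10/39 19/39 -23/39 5 0 N
3 12/41 60/197 3642/8077 -3594/8077 5 -1 E
4 15/64 5/12 205/384 -85/192 6 -1 S
5 60/173 60/173 90/173 -90/173 6 -2 W
6 12/29 60/257 3282/7453 -3954/7453 6 -2 N
7 30/113 10/39 1715/4407 -1735/4407 6 -3 E
final 5 -3 S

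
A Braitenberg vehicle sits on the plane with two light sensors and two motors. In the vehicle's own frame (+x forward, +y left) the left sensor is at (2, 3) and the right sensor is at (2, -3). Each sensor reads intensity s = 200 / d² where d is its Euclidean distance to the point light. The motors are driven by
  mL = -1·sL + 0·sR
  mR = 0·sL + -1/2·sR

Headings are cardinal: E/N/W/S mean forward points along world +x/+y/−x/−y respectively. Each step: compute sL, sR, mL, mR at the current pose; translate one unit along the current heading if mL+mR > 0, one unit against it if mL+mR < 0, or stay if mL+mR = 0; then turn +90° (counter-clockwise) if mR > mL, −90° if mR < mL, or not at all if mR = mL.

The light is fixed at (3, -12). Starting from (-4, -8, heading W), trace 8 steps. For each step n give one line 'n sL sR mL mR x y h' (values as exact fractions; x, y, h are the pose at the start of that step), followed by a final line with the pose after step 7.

0 100/41 20/13 -100/41 -10/13 -4 -8 W
1 200/13 40/17 -200/13 -20/17 -3 -8 S
2 5/2 10 -5/2 -5 -3 -7 E
3 8 200/109 -8 -100/109 -4 -7 S
4 100/53 100/17 -100/53 -50/17 -4 -6 E
5 200/41 200/137 -200/41 -100/137 -5 -6 S
6 25/17 50/13 -25/17 -25/13 -5 -5 E
7 200/61 200/169 -200/61 -100/169 -6 -5 S
final -6 -4 E

n=0: pose=(-4,-8,W); sL=100/41, sR=20/13; mL=-100/41, mR=-10/13; mL+mR=-1710/533 → advance -1; mR−mL=890/533 → turn +1·90°
n=1: pose=(-3,-8,S); sL=200/13, sR=40/17; mL=-200/13, mR=-20/17; mL+mR=-3660/221 → advance -1; mR−mL=3140/221 → turn +1·90°
n=2: pose=(-3,-7,E); sL=5/2, sR=10; mL=-5/2, mR=-5; mL+mR=-15/2 → advance -1; mR−mL=-5/2 → turn -1·90°
n=3: pose=(-4,-7,S); sL=8, sR=200/109; mL=-8, mR=-100/109; mL+mR=-972/109 → advance -1; mR−mL=772/109 → turn +1·90°
n=4: pose=(-4,-6,E); sL=100/53, sR=100/17; mL=-100/53, mR=-50/17; mL+mR=-4350/901 → advance -1; mR−mL=-950/901 → turn -1·90°
n=5: pose=(-5,-6,S); sL=200/41, sR=200/137; mL=-200/41, mR=-100/137; mL+mR=-31500/5617 → advance -1; mR−mL=23300/5617 → turn +1·90°
n=6: pose=(-5,-5,E); sL=25/17, sR=50/13; mL=-25/17, mR=-25/13; mL+mR=-750/221 → advance -1; mR−mL=-100/221 → turn -1·90°
n=7: pose=(-6,-5,S); sL=200/61, sR=200/169; mL=-200/61, mR=-100/169; mL+mR=-39900/10309 → advance -1; mR−mL=27700/10309 → turn +1·90°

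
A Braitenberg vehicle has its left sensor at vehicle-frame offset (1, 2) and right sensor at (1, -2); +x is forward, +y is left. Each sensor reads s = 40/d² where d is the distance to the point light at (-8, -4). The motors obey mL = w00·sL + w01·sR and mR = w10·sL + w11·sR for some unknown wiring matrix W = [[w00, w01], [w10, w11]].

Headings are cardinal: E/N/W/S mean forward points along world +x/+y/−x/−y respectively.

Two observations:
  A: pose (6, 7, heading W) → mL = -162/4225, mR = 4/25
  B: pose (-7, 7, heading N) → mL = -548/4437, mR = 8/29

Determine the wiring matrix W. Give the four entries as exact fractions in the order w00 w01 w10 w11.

obs A: pose=(6,7,W) → sL=4/25, sR=20/169, mL=-162/4225, mR=4/25
obs B: pose=(-7,7,N) → sL=8/29, sR=40/153, mL=-548/4437, mR=8/29
sensor matrix S = [[4/25, 20/169], [8/29, 40/153]]; det S = 34432/3749265
solve [mL_A; mL_B] = S·[w00; w01] and [mR_A; mR_B] = S·[w10; w11]:
  w00 = 1/2, w01 = -1, w10 = 1, w11 = 0

1/2 -1 1 0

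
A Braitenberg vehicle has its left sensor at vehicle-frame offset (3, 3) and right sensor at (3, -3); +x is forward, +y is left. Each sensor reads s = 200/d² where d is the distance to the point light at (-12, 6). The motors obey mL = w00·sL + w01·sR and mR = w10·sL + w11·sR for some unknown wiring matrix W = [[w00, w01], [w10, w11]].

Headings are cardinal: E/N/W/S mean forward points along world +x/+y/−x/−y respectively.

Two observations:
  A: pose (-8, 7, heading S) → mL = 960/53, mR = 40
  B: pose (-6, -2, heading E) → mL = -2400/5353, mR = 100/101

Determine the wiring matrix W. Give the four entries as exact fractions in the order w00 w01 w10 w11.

obs A: pose=(-8,7,S) → sL=200/53, sR=40, mL=960/53, mR=40
obs B: pose=(-6,-2,E) → sL=100/53, sR=100/101, mL=-2400/5353, mR=100/101
sensor matrix S = [[200/53, 40], [100/53, 100/101]]; det S = -384000/5353
solve [mL_A; mL_B] = S·[w00; w01] and [mR_A; mR_B] = S·[w10; w11]:
  w00 = -1/2, w01 = 1/2, w10 = 0, w11 = 1

-1/2 1/2 0 1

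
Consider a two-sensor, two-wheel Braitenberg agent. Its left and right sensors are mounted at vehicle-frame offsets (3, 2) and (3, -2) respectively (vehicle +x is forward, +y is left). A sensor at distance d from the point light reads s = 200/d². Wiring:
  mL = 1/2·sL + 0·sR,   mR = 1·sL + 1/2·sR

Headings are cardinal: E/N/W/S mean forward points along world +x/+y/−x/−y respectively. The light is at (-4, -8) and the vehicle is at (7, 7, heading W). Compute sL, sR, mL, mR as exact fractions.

left sensor world pos  = (4, 5); dL² = 233
right sensor world pos = (4, 9); dR² = 353
sL = 200/233 = 200/233
sR = 200/353 = 200/353
mL = 1/2·sL + 0·sR = 100/233
mR = 1·sL + 1/2·sR = 93900/82249

200/233 200/353 100/233 93900/82249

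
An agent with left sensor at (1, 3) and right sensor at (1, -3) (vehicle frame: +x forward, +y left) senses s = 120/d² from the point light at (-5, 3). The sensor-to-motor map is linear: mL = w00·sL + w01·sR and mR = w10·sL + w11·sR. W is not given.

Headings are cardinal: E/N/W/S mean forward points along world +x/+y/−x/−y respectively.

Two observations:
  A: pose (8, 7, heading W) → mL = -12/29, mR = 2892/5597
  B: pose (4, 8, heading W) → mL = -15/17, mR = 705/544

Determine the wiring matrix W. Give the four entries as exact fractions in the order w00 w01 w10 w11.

obs A: pose=(8,7,W) → sL=24/29, sR=120/193, mL=-12/29, mR=2892/5597
obs B: pose=(4,8,W) → sL=30/17, sR=15/16, mL=-15/17, mR=705/544
sensor matrix S = [[24/29, 120/193], [30/17, 15/16]]; det S = -61155/190298
solve [mL_A; mL_B] = S·[w00; w01] and [mR_A; mR_B] = S·[w10; w11]:
  w00 = -1/2, w01 = 0, w10 = 1, w11 = -1/2

-1/2 0 1 -1/2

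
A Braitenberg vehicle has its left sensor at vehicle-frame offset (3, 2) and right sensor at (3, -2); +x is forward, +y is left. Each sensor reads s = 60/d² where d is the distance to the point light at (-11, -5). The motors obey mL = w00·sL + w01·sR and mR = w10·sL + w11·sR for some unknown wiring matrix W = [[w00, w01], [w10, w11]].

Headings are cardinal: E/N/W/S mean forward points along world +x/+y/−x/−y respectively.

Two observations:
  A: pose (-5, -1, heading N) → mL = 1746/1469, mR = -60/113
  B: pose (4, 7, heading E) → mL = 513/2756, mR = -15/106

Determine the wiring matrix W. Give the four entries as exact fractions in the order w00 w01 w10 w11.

obs A: pose=(-5,-1,N) → sL=12/13, sR=60/113, mL=1746/1469, mR=-60/113
obs B: pose=(4,7,E) → sL=3/26, sR=15/106, mL=513/2756, mR=-15/106
sensor matrix S = [[12/13, 60/113], [3/26, 15/106]]; det S = 5400/77857
solve [mL_A; mL_B] = S·[w00; w01] and [mR_A; mR_B] = S·[w10; w11]:
  w00 = 1, w01 = 1/2, w10 = 0, w11 = -1

1 1/2 0 -1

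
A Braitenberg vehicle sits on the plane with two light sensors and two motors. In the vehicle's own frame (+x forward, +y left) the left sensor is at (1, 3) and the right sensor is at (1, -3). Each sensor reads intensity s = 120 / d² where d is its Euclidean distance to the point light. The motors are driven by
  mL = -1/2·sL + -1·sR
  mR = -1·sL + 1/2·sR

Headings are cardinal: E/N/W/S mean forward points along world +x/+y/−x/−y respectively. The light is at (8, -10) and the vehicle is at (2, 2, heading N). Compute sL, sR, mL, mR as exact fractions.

left sensor world pos  = (-1, 3); dL² = 250
right sensor world pos = (5, 3); dR² = 178
sL = 120/250 = 12/25
sR = 120/178 = 60/89
mL = -1/2·sL + -1·sR = -2034/2225
mR = -1·sL + 1/2·sR = -318/2225

12/25 60/89 -2034/2225 -318/2225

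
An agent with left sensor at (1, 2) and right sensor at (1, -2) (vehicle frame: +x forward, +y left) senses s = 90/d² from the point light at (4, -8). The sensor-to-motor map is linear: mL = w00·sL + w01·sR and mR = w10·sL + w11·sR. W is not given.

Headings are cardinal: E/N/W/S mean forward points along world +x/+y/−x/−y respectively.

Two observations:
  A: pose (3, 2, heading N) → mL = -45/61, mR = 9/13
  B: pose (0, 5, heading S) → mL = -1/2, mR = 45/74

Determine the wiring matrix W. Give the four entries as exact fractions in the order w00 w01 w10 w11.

obs A: pose=(3,2,N) → sL=9/13, sR=45/61, mL=-45/61, mR=9/13
obs B: pose=(0,5,S) → sL=45/74, sR=1/2, mL=-1/2, mR=45/74
sensor matrix S = [[9/13, 45/61], [45/74, 1/2]]; det S = -3006/29341
solve [mL_A; mL_B] = S·[w00; w01] and [mR_A; mR_B] = S·[w10; w11]:
  w00 = 0, w01 = -1, w10 = 1, w11 = 0

0 -1 1 0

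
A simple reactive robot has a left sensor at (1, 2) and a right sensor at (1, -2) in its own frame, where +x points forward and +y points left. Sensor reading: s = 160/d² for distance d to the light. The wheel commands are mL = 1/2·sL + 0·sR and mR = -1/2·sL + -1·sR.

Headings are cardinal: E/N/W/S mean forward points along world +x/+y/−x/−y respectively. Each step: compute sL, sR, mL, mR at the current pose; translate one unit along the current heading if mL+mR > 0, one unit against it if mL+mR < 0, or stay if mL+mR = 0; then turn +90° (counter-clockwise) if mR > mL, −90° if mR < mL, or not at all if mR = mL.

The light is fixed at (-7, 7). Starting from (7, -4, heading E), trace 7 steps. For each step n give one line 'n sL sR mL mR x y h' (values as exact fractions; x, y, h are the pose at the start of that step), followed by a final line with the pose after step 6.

0 80/153 80/197 40/153 -20120/30141 7 -4 E
1 160/369 32/53 80/369 -16048/19557 6 -4 S
2 5/9 10/13 5/18 -245/234 6 -3 W
3 32/45 160/337 16/45 -12592/15165 7 -3 N
4 80/153 80/197 40/153 -20120/30141 7 -4 E
5 160/369 32/53 80/369 -16048/19557 6 -4 S
6 5/9 10/13 5/18 -245/234 6 -3 W
final 7 -3 N

n=0: pose=(7,-4,E); sL=80/153, sR=80/197; mL=40/153, mR=-20120/30141; mL+mR=-80/197 → advance -1; mR−mL=-28000/30141 → turn -1·90°
n=1: pose=(6,-4,S); sL=160/369, sR=32/53; mL=80/369, mR=-16048/19557; mL+mR=-32/53 → advance -1; mR−mL=-20288/19557 → turn -1·90°
n=2: pose=(6,-3,W); sL=5/9, sR=10/13; mL=5/18, mR=-245/234; mL+mR=-10/13 → advance -1; mR−mL=-155/117 → turn -1·90°
n=3: pose=(7,-3,N); sL=32/45, sR=160/337; mL=16/45, mR=-12592/15165; mL+mR=-160/337 → advance -1; mR−mL=-17984/15165 → turn -1·90°
n=4: pose=(7,-4,E); sL=80/153, sR=80/197; mL=40/153, mR=-20120/30141; mL+mR=-80/197 → advance -1; mR−mL=-28000/30141 → turn -1·90°
n=5: pose=(6,-4,S); sL=160/369, sR=32/53; mL=80/369, mR=-16048/19557; mL+mR=-32/53 → advance -1; mR−mL=-20288/19557 → turn -1·90°
n=6: pose=(6,-3,W); sL=5/9, sR=10/13; mL=5/18, mR=-245/234; mL+mR=-10/13 → advance -1; mR−mL=-155/117 → turn -1·90°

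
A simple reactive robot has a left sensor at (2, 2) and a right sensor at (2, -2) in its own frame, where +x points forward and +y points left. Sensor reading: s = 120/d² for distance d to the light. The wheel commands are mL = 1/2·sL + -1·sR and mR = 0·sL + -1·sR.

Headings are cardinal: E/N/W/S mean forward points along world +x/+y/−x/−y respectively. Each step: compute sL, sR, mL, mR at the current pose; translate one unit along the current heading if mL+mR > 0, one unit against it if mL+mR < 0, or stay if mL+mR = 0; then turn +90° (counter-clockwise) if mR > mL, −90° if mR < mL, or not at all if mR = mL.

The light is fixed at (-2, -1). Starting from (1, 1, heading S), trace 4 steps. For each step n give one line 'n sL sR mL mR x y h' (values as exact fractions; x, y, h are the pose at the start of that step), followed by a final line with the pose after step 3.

0 24/5 120 -588/5 -120 1 1 S
1 60 60/13 330/13 -60/13 1 2 W
2 24/5 120/41 -108/205 -120/41 0 2 N
3 15/4 15/2 -45/8 -15/2 0 1 E
final -1 1 S

n=0: pose=(1,1,S); sL=24/5, sR=120; mL=-588/5, mR=-120; mL+mR=-1188/5 → advance -1; mR−mL=-12/5 → turn -1·90°
n=1: pose=(1,2,W); sL=60, sR=60/13; mL=330/13, mR=-60/13; mL+mR=270/13 → advance +1; mR−mL=-30 → turn -1·90°
n=2: pose=(0,2,N); sL=24/5, sR=120/41; mL=-108/205, mR=-120/41; mL+mR=-708/205 → advance -1; mR−mL=-12/5 → turn -1·90°
n=3: pose=(0,1,E); sL=15/4, sR=15/2; mL=-45/8, mR=-15/2; mL+mR=-105/8 → advance -1; mR−mL=-15/8 → turn -1·90°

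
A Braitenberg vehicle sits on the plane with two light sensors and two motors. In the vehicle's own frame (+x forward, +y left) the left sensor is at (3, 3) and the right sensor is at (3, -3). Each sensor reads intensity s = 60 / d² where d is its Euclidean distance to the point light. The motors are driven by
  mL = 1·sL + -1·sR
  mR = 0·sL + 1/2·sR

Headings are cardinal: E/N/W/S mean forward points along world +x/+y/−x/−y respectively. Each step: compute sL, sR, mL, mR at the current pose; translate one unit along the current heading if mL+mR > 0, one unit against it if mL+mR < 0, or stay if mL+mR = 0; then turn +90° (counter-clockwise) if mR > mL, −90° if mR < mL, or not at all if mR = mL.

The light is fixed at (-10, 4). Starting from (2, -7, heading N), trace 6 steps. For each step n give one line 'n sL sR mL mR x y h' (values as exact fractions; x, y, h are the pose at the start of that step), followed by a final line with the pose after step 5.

0 12/29 60/289 1728/8381 30/289 2 -7 N
1 30/137 30/197 1800/26989 15/197 2 -6 E
2 60/149 12/61 1872/9089 6/61 3 -6 N
3 15/73 3/20 81/1460 3/40 3 -5 E
4 60/157 12/65 2016/10205 6/65 4 -5 N
5 30/157 6/41 288/6437 3/41 4 -4 E
final 5 -4 N

n=0: pose=(2,-7,N); sL=12/29, sR=60/289; mL=1728/8381, mR=30/289; mL+mR=2598/8381 → advance +1; mR−mL=-858/8381 → turn -1·90°
n=1: pose=(2,-6,E); sL=30/137, sR=30/197; mL=1800/26989, mR=15/197; mL+mR=3855/26989 → advance +1; mR−mL=255/26989 → turn +1·90°
n=2: pose=(3,-6,N); sL=60/149, sR=12/61; mL=1872/9089, mR=6/61; mL+mR=2766/9089 → advance +1; mR−mL=-978/9089 → turn -1·90°
n=3: pose=(3,-5,E); sL=15/73, sR=3/20; mL=81/1460, mR=3/40; mL+mR=381/2920 → advance +1; mR−mL=57/2920 → turn +1·90°
n=4: pose=(4,-5,N); sL=60/157, sR=12/65; mL=2016/10205, mR=6/65; mL+mR=2958/10205 → advance +1; mR−mL=-1074/10205 → turn -1·90°
n=5: pose=(4,-4,E); sL=30/157, sR=6/41; mL=288/6437, mR=3/41; mL+mR=759/6437 → advance +1; mR−mL=183/6437 → turn +1·90°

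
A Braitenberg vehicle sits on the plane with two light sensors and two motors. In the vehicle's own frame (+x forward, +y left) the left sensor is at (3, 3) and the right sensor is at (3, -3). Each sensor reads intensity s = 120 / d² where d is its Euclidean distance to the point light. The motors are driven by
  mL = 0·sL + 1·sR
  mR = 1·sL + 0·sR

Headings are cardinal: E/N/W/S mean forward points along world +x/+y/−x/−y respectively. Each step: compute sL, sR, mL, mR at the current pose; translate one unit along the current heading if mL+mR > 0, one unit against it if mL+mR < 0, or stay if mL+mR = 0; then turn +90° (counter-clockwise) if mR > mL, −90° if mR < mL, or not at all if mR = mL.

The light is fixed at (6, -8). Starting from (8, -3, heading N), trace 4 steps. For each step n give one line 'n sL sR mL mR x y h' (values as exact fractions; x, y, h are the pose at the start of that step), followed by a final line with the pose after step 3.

n=0: pose=(8,-3,N); sL=24/13, sR=120/89; mL=120/89, mR=24/13; mL+mR=3696/1157 → advance +1; mR−mL=576/1157 → turn +1·90°
n=1: pose=(8,-2,W); sL=12, sR=60/41; mL=60/41, mR=12; mL+mR=552/41 → advance +1; mR−mL=432/41 → turn +1·90°
n=2: pose=(7,-2,S); sL=24/5, sR=120/13; mL=120/13, mR=24/5; mL+mR=912/65 → advance +1; mR−mL=-288/65 → turn -1·90°
n=3: pose=(7,-3,W); sL=15, sR=30/17; mL=30/17, mR=15; mL+mR=285/17 → advance +1; mR−mL=225/17 → turn +1·90°

0 24/13 120/89 120/89 24/13 8 -3 N
1 12 60/41 60/41 12 8 -2 W
2 24/5 120/13 120/13 24/5 7 -2 S
3 15 30/17 30/17 15 7 -3 W
final 6 -3 S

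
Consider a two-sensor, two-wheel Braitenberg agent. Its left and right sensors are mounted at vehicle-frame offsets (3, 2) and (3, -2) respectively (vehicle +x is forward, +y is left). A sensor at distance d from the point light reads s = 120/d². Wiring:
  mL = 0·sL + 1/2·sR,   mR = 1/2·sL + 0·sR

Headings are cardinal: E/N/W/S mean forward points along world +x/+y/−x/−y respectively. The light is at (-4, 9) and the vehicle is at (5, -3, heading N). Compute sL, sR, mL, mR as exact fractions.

12/13 60/101 30/101 6/13

left sensor world pos  = (3, 0); dL² = 130
right sensor world pos = (7, 0); dR² = 202
sL = 120/130 = 12/13
sR = 120/202 = 60/101
mL = 0·sL + 1/2·sR = 30/101
mR = 1/2·sL + 0·sR = 6/13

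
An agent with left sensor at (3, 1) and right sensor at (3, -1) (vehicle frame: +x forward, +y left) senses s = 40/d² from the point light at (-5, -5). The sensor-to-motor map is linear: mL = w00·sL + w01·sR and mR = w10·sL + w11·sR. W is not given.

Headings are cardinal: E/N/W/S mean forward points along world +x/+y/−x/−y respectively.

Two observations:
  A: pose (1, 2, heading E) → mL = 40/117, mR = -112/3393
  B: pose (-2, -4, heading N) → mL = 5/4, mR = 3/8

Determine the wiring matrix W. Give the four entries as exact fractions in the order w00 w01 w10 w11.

obs A: pose=(1,2,E) → sL=8/29, sR=40/117, mL=40/117, mR=-112/3393
obs B: pose=(-2,-4,N) → sL=2, sR=5/4, mL=5/4, mR=3/8
sensor matrix S = [[8/29, 40/117], [2, 5/4]]; det S = -1150/3393
solve [mL_A; mL_B] = S·[w00; w01] and [mR_A; mR_B] = S·[w10; w11]:
  w00 = 0, w01 = 1, w10 = 1/2, w11 = -1/2

0 1 1/2 -1/2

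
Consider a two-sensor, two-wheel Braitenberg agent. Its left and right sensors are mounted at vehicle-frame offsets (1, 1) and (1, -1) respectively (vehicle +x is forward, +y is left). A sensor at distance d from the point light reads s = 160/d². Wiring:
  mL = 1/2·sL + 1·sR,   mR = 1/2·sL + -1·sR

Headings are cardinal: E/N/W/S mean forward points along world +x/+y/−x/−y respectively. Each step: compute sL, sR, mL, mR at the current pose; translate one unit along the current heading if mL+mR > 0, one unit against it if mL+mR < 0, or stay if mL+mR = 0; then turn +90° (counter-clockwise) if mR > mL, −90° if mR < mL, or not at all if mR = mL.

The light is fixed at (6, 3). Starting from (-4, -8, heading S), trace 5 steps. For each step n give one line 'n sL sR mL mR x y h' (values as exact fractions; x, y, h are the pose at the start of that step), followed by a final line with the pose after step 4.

n=0: pose=(-4,-8,S); sL=32/45, sR=32/53; mL=2288/2385, mR=-592/2385; mL+mR=32/45 → advance +1; mR−mL=-64/53 → turn -1·90°
n=1: pose=(-4,-9,W); sL=16/29, sR=80/121; mL=3288/3509, mR=-1352/3509; mL+mR=16/29 → advance +1; mR−mL=-160/121 → turn -1·90°
n=2: pose=(-5,-9,N); sL=32/53, sR=160/221; mL=12016/11713, mR=-4944/11713; mL+mR=32/53 → advance +1; mR−mL=-320/221 → turn -1·90°
n=3: pose=(-5,-8,E); sL=4/5, sR=40/61; mL=322/305, mR=-78/305; mL+mR=4/5 → advance +1; mR−mL=-80/61 → turn -1·90°
n=4: pose=(-4,-8,S); sL=32/45, sR=32/53; mL=2288/2385, mR=-592/2385; mL+mR=32/45 → advance +1; mR−mL=-64/53 → turn -1·90°

0 32/45 32/53 2288/2385 -592/2385 -4 -8 S
1 16/29 80/121 3288/3509 -1352/3509 -4 -9 W
2 32/53 160/221 12016/11713 -4944/11713 -5 -9 N
3 4/5 40/61 322/305 -78/305 -5 -8 E
4 32/45 32/53 2288/2385 -592/2385 -4 -8 S
final -4 -9 W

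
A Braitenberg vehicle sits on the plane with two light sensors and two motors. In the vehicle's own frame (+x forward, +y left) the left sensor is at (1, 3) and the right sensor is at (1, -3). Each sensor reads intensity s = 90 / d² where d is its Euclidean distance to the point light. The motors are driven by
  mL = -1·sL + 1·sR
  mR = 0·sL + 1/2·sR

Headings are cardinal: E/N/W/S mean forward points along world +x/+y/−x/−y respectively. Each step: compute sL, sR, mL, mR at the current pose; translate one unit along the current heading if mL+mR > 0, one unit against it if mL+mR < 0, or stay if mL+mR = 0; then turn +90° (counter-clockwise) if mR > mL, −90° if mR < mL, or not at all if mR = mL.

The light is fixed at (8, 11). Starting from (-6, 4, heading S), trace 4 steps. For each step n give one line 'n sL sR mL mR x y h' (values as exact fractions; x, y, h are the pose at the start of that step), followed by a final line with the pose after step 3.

0 18/37 90/353 -3024/13061 45/353 -6 4 S
1 45/89 9/25 -324/2225 9/50 -6 5 E
2 90/281 18/25 2808/7025 9/25 -5 5 N
3 45/74 45/104 -675/3848 45/208 -5 6 E
final -4 6 N

n=0: pose=(-6,4,S); sL=18/37, sR=90/353; mL=-3024/13061, mR=45/353; mL+mR=-1359/13061 → advance -1; mR−mL=4689/13061 → turn +1·90°
n=1: pose=(-6,5,E); sL=45/89, sR=9/25; mL=-324/2225, mR=9/50; mL+mR=153/4450 → advance +1; mR−mL=1449/4450 → turn +1·90°
n=2: pose=(-5,5,N); sL=90/281, sR=18/25; mL=2808/7025, mR=9/25; mL+mR=5337/7025 → advance +1; mR−mL=-279/7025 → turn -1·90°
n=3: pose=(-5,6,E); sL=45/74, sR=45/104; mL=-675/3848, mR=45/208; mL+mR=315/7696 → advance +1; mR−mL=3015/7696 → turn +1·90°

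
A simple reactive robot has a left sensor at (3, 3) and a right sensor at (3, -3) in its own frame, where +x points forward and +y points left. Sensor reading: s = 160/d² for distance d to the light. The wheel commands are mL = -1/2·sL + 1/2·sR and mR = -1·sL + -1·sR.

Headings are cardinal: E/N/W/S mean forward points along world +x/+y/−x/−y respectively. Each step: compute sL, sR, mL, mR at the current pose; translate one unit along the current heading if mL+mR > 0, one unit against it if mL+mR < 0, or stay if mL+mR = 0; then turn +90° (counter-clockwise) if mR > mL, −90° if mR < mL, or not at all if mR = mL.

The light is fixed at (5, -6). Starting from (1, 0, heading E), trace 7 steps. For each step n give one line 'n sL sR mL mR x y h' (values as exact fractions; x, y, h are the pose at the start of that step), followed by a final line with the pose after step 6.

0 80/41 16 288/41 -736/41 1 0 E
1 160/13 160/73 -4800/949 -13760/949 0 0 S
2 2 40/41 -21/41 -122/41 0 1 W
3 160/149 160/101 3840/15049 -40000/15049 1 1 N
4 80/41 16 288/41 -736/41 1 0 E
5 160/13 160/73 -4800/949 -13760/949 0 0 S
6 2 40/41 -21/41 -122/41 0 1 W
final 1 1 N

n=0: pose=(1,0,E); sL=80/41, sR=16; mL=288/41, mR=-736/41; mL+mR=-448/41 → advance -1; mR−mL=-1024/41 → turn -1·90°
n=1: pose=(0,0,S); sL=160/13, sR=160/73; mL=-4800/949, mR=-13760/949; mL+mR=-18560/949 → advance -1; mR−mL=-8960/949 → turn -1·90°
n=2: pose=(0,1,W); sL=2, sR=40/41; mL=-21/41, mR=-122/41; mL+mR=-143/41 → advance -1; mR−mL=-101/41 → turn -1·90°
n=3: pose=(1,1,N); sL=160/149, sR=160/101; mL=3840/15049, mR=-40000/15049; mL+mR=-36160/15049 → advance -1; mR−mL=-43840/15049 → turn -1·90°
n=4: pose=(1,0,E); sL=80/41, sR=16; mL=288/41, mR=-736/41; mL+mR=-448/41 → advance -1; mR−mL=-1024/41 → turn -1·90°
n=5: pose=(0,0,S); sL=160/13, sR=160/73; mL=-4800/949, mR=-13760/949; mL+mR=-18560/949 → advance -1; mR−mL=-8960/949 → turn -1·90°
n=6: pose=(0,1,W); sL=2, sR=40/41; mL=-21/41, mR=-122/41; mL+mR=-143/41 → advance -1; mR−mL=-101/41 → turn -1·90°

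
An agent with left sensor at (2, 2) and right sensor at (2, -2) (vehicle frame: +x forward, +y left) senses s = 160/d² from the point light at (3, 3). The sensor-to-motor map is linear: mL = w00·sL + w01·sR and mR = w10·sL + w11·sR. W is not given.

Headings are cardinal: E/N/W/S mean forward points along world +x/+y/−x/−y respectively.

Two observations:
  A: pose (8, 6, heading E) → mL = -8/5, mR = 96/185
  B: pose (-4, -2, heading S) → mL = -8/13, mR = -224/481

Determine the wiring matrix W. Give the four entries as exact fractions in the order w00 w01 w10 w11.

obs A: pose=(8,6,E) → sL=80/37, sR=16/5, mL=-8/5, mR=96/185
obs B: pose=(-4,-2,S) → sL=80/37, sR=16/13, mL=-8/13, mR=-224/481
sensor matrix S = [[80/37, 16/5], [80/37, 16/13]]; det S = -2048/481
solve [mL_A; mL_B] = S·[w00; w01] and [mR_A; mR_B] = S·[w10; w11]:
  w00 = 0, w01 = -1/2, w10 = -1/2, w11 = 1/2

0 -1/2 -1/2 1/2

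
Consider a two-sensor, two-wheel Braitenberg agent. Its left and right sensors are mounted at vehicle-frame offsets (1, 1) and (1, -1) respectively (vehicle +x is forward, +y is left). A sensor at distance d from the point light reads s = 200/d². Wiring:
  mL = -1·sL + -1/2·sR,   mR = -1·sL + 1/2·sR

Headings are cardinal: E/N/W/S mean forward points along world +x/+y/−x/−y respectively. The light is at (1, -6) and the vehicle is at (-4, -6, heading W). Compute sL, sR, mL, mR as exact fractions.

200/37 200/37 -300/37 -100/37

left sensor world pos  = (-5, -7); dL² = 37
right sensor world pos = (-5, -5); dR² = 37
sL = 200/37 = 200/37
sR = 200/37 = 200/37
mL = -1·sL + -1/2·sR = -300/37
mR = -1·sL + 1/2·sR = -100/37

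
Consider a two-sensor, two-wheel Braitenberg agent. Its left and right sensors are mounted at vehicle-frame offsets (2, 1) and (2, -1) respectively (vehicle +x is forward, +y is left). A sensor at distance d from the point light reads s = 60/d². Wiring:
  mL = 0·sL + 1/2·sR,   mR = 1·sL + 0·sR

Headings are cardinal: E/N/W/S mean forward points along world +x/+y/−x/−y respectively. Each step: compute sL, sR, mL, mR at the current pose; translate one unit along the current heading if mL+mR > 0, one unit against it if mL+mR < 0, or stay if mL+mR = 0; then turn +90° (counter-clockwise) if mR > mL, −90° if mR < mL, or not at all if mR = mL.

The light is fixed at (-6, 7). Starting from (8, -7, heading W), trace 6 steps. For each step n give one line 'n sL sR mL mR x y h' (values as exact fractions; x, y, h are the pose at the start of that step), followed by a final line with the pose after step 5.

0 20/123 60/313 30/313 20/123 8 -7 W
1 15/113 3/20 3/40 15/113 7 -7 S
2 60/421 60/481 30/481 60/421 7 -8 E
3 30/169 30/197 15/197 30/169 8 -8 N
4 20/123 60/313 30/313 20/123 8 -7 W
5 15/113 3/20 3/40 15/113 7 -7 S
final 7 -8 E

n=0: pose=(8,-7,W); sL=20/123, sR=60/313; mL=30/313, mR=20/123; mL+mR=9950/38499 → advance +1; mR−mL=2570/38499 → turn +1·90°
n=1: pose=(7,-7,S); sL=15/113, sR=3/20; mL=3/40, mR=15/113; mL+mR=939/4520 → advance +1; mR−mL=261/4520 → turn +1·90°
n=2: pose=(7,-8,E); sL=60/421, sR=60/481; mL=30/481, mR=60/421; mL+mR=41490/202501 → advance +1; mR−mL=16230/202501 → turn +1·90°
n=3: pose=(8,-8,N); sL=30/169, sR=30/197; mL=15/197, mR=30/169; mL+mR=8445/33293 → advance +1; mR−mL=3375/33293 → turn +1·90°
n=4: pose=(8,-7,W); sL=20/123, sR=60/313; mL=30/313, mR=20/123; mL+mR=9950/38499 → advance +1; mR−mL=2570/38499 → turn +1·90°
n=5: pose=(7,-7,S); sL=15/113, sR=3/20; mL=3/40, mR=15/113; mL+mR=939/4520 → advance +1; mR−mL=261/4520 → turn +1·90°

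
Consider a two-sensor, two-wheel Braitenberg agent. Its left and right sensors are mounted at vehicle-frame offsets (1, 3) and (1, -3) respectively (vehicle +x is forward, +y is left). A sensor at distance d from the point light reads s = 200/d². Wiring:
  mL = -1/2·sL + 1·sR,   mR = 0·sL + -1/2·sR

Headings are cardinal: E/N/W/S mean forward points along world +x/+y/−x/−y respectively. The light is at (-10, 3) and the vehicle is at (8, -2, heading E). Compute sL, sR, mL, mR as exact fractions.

left sensor world pos  = (9, 1); dL² = 365
right sensor world pos = (9, -5); dR² = 425
sL = 200/365 = 40/73
sR = 200/425 = 8/17
mL = -1/2·sL + 1·sR = 244/1241
mR = 0·sL + -1/2·sR = -4/17

40/73 8/17 244/1241 -4/17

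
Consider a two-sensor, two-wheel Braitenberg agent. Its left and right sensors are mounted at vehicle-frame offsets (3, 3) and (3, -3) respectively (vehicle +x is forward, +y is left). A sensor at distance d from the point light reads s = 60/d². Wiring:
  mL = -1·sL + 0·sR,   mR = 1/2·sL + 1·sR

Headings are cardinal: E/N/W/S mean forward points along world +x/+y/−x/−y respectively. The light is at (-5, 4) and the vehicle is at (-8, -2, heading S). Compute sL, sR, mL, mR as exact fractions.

20/27 20/39 -20/27 310/351

left sensor world pos  = (-5, -5); dL² = 81
right sensor world pos = (-11, -5); dR² = 117
sL = 60/81 = 20/27
sR = 60/117 = 20/39
mL = -1·sL + 0·sR = -20/27
mR = 1/2·sL + 1·sR = 310/351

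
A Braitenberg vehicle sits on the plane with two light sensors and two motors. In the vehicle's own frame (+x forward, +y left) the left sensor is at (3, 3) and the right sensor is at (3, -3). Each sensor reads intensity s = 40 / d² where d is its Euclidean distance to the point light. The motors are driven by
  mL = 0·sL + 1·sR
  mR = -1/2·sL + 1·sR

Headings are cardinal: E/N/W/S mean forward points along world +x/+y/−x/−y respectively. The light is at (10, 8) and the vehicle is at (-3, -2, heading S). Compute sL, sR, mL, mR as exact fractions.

left sensor world pos  = (0, -5); dL² = 269
right sensor world pos = (-6, -5); dR² = 425
sL = 40/269 = 40/269
sR = 40/425 = 8/85
mL = 0·sL + 1·sR = 8/85
mR = -1/2·sL + 1·sR = 452/22865

40/269 8/85 8/85 452/22865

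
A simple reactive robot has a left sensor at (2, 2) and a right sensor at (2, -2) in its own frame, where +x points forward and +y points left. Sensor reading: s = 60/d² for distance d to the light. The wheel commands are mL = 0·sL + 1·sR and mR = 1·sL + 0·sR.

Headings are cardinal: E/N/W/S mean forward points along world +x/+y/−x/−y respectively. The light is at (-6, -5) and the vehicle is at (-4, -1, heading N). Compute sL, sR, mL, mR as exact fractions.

left sensor world pos  = (-6, 1); dL² = 36
right sensor world pos = (-2, 1); dR² = 52
sL = 60/36 = 5/3
sR = 60/52 = 15/13
mL = 0·sL + 1·sR = 15/13
mR = 1·sL + 0·sR = 5/3

5/3 15/13 15/13 5/3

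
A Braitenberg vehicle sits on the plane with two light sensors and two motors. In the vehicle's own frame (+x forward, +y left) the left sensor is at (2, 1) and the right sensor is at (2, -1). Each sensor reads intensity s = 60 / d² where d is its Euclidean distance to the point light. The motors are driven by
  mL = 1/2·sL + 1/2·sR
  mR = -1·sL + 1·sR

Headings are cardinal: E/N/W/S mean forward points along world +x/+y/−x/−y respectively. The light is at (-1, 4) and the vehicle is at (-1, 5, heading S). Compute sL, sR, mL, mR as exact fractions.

left sensor world pos  = (0, 3); dL² = 2
right sensor world pos = (-2, 3); dR² = 2
sL = 60/2 = 30
sR = 60/2 = 30
mL = 1/2·sL + 1/2·sR = 30
mR = -1·sL + 1·sR = 0

30 30 30 0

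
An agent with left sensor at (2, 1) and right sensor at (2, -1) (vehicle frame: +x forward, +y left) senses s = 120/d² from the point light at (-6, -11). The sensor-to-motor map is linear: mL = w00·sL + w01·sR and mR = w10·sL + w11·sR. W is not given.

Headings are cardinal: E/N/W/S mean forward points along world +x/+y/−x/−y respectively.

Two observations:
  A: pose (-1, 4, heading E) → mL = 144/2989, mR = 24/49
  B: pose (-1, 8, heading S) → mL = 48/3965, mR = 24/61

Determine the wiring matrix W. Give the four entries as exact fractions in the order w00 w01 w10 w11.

-1/2 1/2 0 1

obs A: pose=(-1,4,E) → sL=24/61, sR=24/49, mL=144/2989, mR=24/49
obs B: pose=(-1,8,S) → sL=24/65, sR=24/61, mL=48/3965, mR=24/61
sensor matrix S = [[24/61, 24/49], [24/65, 24/61]]; det S = -308736/11851385
solve [mL_A; mL_B] = S·[w00; w01] and [mR_A; mR_B] = S·[w10; w11]:
  w00 = -1/2, w01 = 1/2, w10 = 0, w11 = 1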